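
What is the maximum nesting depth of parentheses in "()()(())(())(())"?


Input: "()()(())(())(())"
Tracking depth:
  Position 0 '(': depth becomes 1
  Position 1 ')': depth becomes 0
  Position 2 '(': depth becomes 1
  Position 3 ')': depth becomes 0
  Position 4 '(': depth becomes 1
  Position 5 '(': depth becomes 2
  Position 6 ')': depth becomes 1
  Position 7 ')': depth becomes 0
  Position 8 '(': depth becomes 1
  Position 9 '(': depth becomes 2
  Position 10 ')': depth becomes 1
  Position 11 ')': depth becomes 0
  Position 12 '(': depth becomes 1
  Position 13 '(': depth becomes 2
  Position 14 ')': depth becomes 1
  Position 15 ')': depth becomes 0
Maximum depth reached: 2

2


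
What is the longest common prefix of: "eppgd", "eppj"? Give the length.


Words: eppgd, eppj
  Position 0: all 'e' => match
  Position 1: all 'p' => match
  Position 2: all 'p' => match
  Position 3: ('g', 'j') => mismatch, stop
LCP = "epp" (length 3)

3


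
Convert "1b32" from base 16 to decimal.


Input: "1b32" in base 16
Positional expansion:
  Digit '1' (value 1) x 16^3 = 4096
  Digit 'b' (value 11) x 16^2 = 2816
  Digit '3' (value 3) x 16^1 = 48
  Digit '2' (value 2) x 16^0 = 2
Sum = 6962

6962


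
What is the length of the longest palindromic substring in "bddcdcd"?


Input: "bddcdcd"
Checking substrings for palindromes:
  [2:7] "dcdcd" (len 5) => palindrome
  [2:5] "dcd" (len 3) => palindrome
  [3:6] "cdc" (len 3) => palindrome
  [4:7] "dcd" (len 3) => palindrome
  [1:3] "dd" (len 2) => palindrome
Longest palindromic substring: "dcdcd" with length 5

5


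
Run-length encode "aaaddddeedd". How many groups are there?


Input: aaaddddeedd
Scanning for consecutive runs:
  Group 1: 'a' x 3 (positions 0-2)
  Group 2: 'd' x 4 (positions 3-6)
  Group 3: 'e' x 2 (positions 7-8)
  Group 4: 'd' x 2 (positions 9-10)
Total groups: 4

4


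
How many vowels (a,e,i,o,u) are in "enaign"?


Input: enaign
Checking each character:
  'e' at position 0: vowel (running total: 1)
  'n' at position 1: consonant
  'a' at position 2: vowel (running total: 2)
  'i' at position 3: vowel (running total: 3)
  'g' at position 4: consonant
  'n' at position 5: consonant
Total vowels: 3

3


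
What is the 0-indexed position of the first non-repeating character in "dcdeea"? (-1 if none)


Input: dcdeea
Character frequencies:
  'a': 1
  'c': 1
  'd': 2
  'e': 2
Scanning left to right for freq == 1:
  Position 0 ('d'): freq=2, skip
  Position 1 ('c'): unique! => answer = 1

1


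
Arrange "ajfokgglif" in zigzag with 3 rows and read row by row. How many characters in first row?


Zigzag "ajfokgglif" into 3 rows:
Placing characters:
  'a' => row 0
  'j' => row 1
  'f' => row 2
  'o' => row 1
  'k' => row 0
  'g' => row 1
  'g' => row 2
  'l' => row 1
  'i' => row 0
  'f' => row 1
Rows:
  Row 0: "aki"
  Row 1: "joglf"
  Row 2: "fg"
First row length: 3

3


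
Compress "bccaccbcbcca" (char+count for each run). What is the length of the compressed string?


Input: bccaccbcbcca
Runs:
  'b' x 1 => "b1"
  'c' x 2 => "c2"
  'a' x 1 => "a1"
  'c' x 2 => "c2"
  'b' x 1 => "b1"
  'c' x 1 => "c1"
  'b' x 1 => "b1"
  'c' x 2 => "c2"
  'a' x 1 => "a1"
Compressed: "b1c2a1c2b1c1b1c2a1"
Compressed length: 18

18


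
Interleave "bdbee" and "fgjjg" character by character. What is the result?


Interleaving "bdbee" and "fgjjg":
  Position 0: 'b' from first, 'f' from second => "bf"
  Position 1: 'd' from first, 'g' from second => "dg"
  Position 2: 'b' from first, 'j' from second => "bj"
  Position 3: 'e' from first, 'j' from second => "ej"
  Position 4: 'e' from first, 'g' from second => "eg"
Result: bfdgbjejeg

bfdgbjejeg


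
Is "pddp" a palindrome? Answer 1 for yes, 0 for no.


Input: pddp
Reversed: pddp
  Compare pos 0 ('p') with pos 3 ('p'): match
  Compare pos 1 ('d') with pos 2 ('d'): match
Result: palindrome

1


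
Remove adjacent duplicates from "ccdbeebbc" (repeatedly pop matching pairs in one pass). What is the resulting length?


Input: ccdbeebbc
Stack-based adjacent duplicate removal:
  Read 'c': push. Stack: c
  Read 'c': matches stack top 'c' => pop. Stack: (empty)
  Read 'd': push. Stack: d
  Read 'b': push. Stack: db
  Read 'e': push. Stack: dbe
  Read 'e': matches stack top 'e' => pop. Stack: db
  Read 'b': matches stack top 'b' => pop. Stack: d
  Read 'b': push. Stack: db
  Read 'c': push. Stack: dbc
Final stack: "dbc" (length 3)

3


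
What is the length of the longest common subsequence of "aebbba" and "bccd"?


LCS of "aebbba" and "bccd"
DP table:
           b    c    c    d
      0    0    0    0    0
  a   0    0    0    0    0
  e   0    0    0    0    0
  b   0    1    1    1    1
  b   0    1    1    1    1
  b   0    1    1    1    1
  a   0    1    1    1    1
LCS length = dp[6][4] = 1

1


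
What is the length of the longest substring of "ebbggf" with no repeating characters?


Input: "ebbggf"
Sliding window (track last position of each char):
  Position 0 ('e'): window [0,0] length 1 -- new best
  Position 1 ('b'): window [0,1] length 2 -- new best
  Position 2 ('b'): repeat (last at 1), move window start to 2
  Position 2 ('b'): window [2,2] length 1
  Position 3 ('g'): window [2,3] length 2
  Position 4 ('g'): repeat (last at 3), move window start to 4
  Position 4 ('g'): window [4,4] length 1
  Position 5 ('f'): window [4,5] length 2
Longest substring with no repeats: "eb" with length 2

2


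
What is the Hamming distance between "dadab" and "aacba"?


Comparing "dadab" and "aacba" position by position:
  Position 0: 'd' vs 'a' => differ
  Position 1: 'a' vs 'a' => same
  Position 2: 'd' vs 'c' => differ
  Position 3: 'a' vs 'b' => differ
  Position 4: 'b' vs 'a' => differ
Total differences (Hamming distance): 4

4


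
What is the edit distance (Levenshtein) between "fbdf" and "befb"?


Computing edit distance: "fbdf" -> "befb"
DP table:
           b    e    f    b
      0    1    2    3    4
  f   1    1    2    2    3
  b   2    1    2    3    2
  d   3    2    2    3    3
  f   4    3    3    2    3
Edit distance = dp[4][4] = 3

3


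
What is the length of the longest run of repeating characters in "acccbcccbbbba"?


Input: "acccbcccbbbba"
Scanning for longest run:
  Position 1 ('c'): new char, reset run to 1
  Position 2 ('c'): continues run of 'c', length=2
  Position 3 ('c'): continues run of 'c', length=3
  Position 4 ('b'): new char, reset run to 1
  Position 5 ('c'): new char, reset run to 1
  Position 6 ('c'): continues run of 'c', length=2
  Position 7 ('c'): continues run of 'c', length=3
  Position 8 ('b'): new char, reset run to 1
  Position 9 ('b'): continues run of 'b', length=2
  Position 10 ('b'): continues run of 'b', length=3
  Position 11 ('b'): continues run of 'b', length=4
  Position 12 ('a'): new char, reset run to 1
Longest run: 'b' with length 4

4


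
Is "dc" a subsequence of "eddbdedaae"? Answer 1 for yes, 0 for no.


Check if "dc" is a subsequence of "eddbdedaae"
Greedy scan:
  Position 0 ('e'): no match needed
  Position 1 ('d'): matches sub[0] = 'd'
  Position 2 ('d'): no match needed
  Position 3 ('b'): no match needed
  Position 4 ('d'): no match needed
  Position 5 ('e'): no match needed
  Position 6 ('d'): no match needed
  Position 7 ('a'): no match needed
  Position 8 ('a'): no match needed
  Position 9 ('e'): no match needed
Only matched 1/2 characters => not a subsequence

0


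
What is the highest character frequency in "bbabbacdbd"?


Input: bbabbacdbd
Character counts:
  'a': 2
  'b': 5
  'c': 1
  'd': 2
Maximum frequency: 5

5


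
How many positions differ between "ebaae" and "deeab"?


Comparing "ebaae" and "deeab" position by position:
  Position 0: 'e' vs 'd' => DIFFER
  Position 1: 'b' vs 'e' => DIFFER
  Position 2: 'a' vs 'e' => DIFFER
  Position 3: 'a' vs 'a' => same
  Position 4: 'e' vs 'b' => DIFFER
Positions that differ: 4

4


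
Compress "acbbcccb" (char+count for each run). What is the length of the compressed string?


Input: acbbcccb
Runs:
  'a' x 1 => "a1"
  'c' x 1 => "c1"
  'b' x 2 => "b2"
  'c' x 3 => "c3"
  'b' x 1 => "b1"
Compressed: "a1c1b2c3b1"
Compressed length: 10

10


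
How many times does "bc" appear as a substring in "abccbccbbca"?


Searching for "bc" in "abccbccbbca"
Scanning each position:
  Position 0: "ab" => no
  Position 1: "bc" => MATCH
  Position 2: "cc" => no
  Position 3: "cb" => no
  Position 4: "bc" => MATCH
  Position 5: "cc" => no
  Position 6: "cb" => no
  Position 7: "bb" => no
  Position 8: "bc" => MATCH
  Position 9: "ca" => no
Total occurrences: 3

3


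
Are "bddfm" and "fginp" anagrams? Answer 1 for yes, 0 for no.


Strings: "bddfm", "fginp"
Sorted first:  bddfm
Sorted second: fginp
Differ at position 0: 'b' vs 'f' => not anagrams

0


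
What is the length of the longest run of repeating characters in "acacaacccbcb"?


Input: "acacaacccbcb"
Scanning for longest run:
  Position 1 ('c'): new char, reset run to 1
  Position 2 ('a'): new char, reset run to 1
  Position 3 ('c'): new char, reset run to 1
  Position 4 ('a'): new char, reset run to 1
  Position 5 ('a'): continues run of 'a', length=2
  Position 6 ('c'): new char, reset run to 1
  Position 7 ('c'): continues run of 'c', length=2
  Position 8 ('c'): continues run of 'c', length=3
  Position 9 ('b'): new char, reset run to 1
  Position 10 ('c'): new char, reset run to 1
  Position 11 ('b'): new char, reset run to 1
Longest run: 'c' with length 3

3


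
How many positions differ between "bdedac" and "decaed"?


Comparing "bdedac" and "decaed" position by position:
  Position 0: 'b' vs 'd' => DIFFER
  Position 1: 'd' vs 'e' => DIFFER
  Position 2: 'e' vs 'c' => DIFFER
  Position 3: 'd' vs 'a' => DIFFER
  Position 4: 'a' vs 'e' => DIFFER
  Position 5: 'c' vs 'd' => DIFFER
Positions that differ: 6

6


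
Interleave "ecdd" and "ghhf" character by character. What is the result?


Interleaving "ecdd" and "ghhf":
  Position 0: 'e' from first, 'g' from second => "eg"
  Position 1: 'c' from first, 'h' from second => "ch"
  Position 2: 'd' from first, 'h' from second => "dh"
  Position 3: 'd' from first, 'f' from second => "df"
Result: egchdhdf

egchdhdf


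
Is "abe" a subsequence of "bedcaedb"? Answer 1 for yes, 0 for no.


Check if "abe" is a subsequence of "bedcaedb"
Greedy scan:
  Position 0 ('b'): no match needed
  Position 1 ('e'): no match needed
  Position 2 ('d'): no match needed
  Position 3 ('c'): no match needed
  Position 4 ('a'): matches sub[0] = 'a'
  Position 5 ('e'): no match needed
  Position 6 ('d'): no match needed
  Position 7 ('b'): matches sub[1] = 'b'
Only matched 2/3 characters => not a subsequence

0


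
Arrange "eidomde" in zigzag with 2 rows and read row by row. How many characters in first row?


Zigzag "eidomde" into 2 rows:
Placing characters:
  'e' => row 0
  'i' => row 1
  'd' => row 0
  'o' => row 1
  'm' => row 0
  'd' => row 1
  'e' => row 0
Rows:
  Row 0: "edme"
  Row 1: "iod"
First row length: 4

4


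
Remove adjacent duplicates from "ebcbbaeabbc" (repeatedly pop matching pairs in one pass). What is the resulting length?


Input: ebcbbaeabbc
Stack-based adjacent duplicate removal:
  Read 'e': push. Stack: e
  Read 'b': push. Stack: eb
  Read 'c': push. Stack: ebc
  Read 'b': push. Stack: ebcb
  Read 'b': matches stack top 'b' => pop. Stack: ebc
  Read 'a': push. Stack: ebca
  Read 'e': push. Stack: ebcae
  Read 'a': push. Stack: ebcaea
  Read 'b': push. Stack: ebcaeab
  Read 'b': matches stack top 'b' => pop. Stack: ebcaea
  Read 'c': push. Stack: ebcaeac
Final stack: "ebcaeac" (length 7)

7


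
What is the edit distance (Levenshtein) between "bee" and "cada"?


Computing edit distance: "bee" -> "cada"
DP table:
           c    a    d    a
      0    1    2    3    4
  b   1    1    2    3    4
  e   2    2    2    3    4
  e   3    3    3    3    4
Edit distance = dp[3][4] = 4

4


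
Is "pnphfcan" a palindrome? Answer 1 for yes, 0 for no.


Input: pnphfcan
Reversed: nacfhpnp
  Compare pos 0 ('p') with pos 7 ('n'): MISMATCH
  Compare pos 1 ('n') with pos 6 ('a'): MISMATCH
  Compare pos 2 ('p') with pos 5 ('c'): MISMATCH
  Compare pos 3 ('h') with pos 4 ('f'): MISMATCH
Result: not a palindrome

0


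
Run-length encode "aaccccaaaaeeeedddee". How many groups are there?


Input: aaccccaaaaeeeedddee
Scanning for consecutive runs:
  Group 1: 'a' x 2 (positions 0-1)
  Group 2: 'c' x 4 (positions 2-5)
  Group 3: 'a' x 4 (positions 6-9)
  Group 4: 'e' x 4 (positions 10-13)
  Group 5: 'd' x 3 (positions 14-16)
  Group 6: 'e' x 2 (positions 17-18)
Total groups: 6

6


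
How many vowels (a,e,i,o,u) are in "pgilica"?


Input: pgilica
Checking each character:
  'p' at position 0: consonant
  'g' at position 1: consonant
  'i' at position 2: vowel (running total: 1)
  'l' at position 3: consonant
  'i' at position 4: vowel (running total: 2)
  'c' at position 5: consonant
  'a' at position 6: vowel (running total: 3)
Total vowels: 3

3


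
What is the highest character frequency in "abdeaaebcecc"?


Input: abdeaaebcecc
Character counts:
  'a': 3
  'b': 2
  'c': 3
  'd': 1
  'e': 3
Maximum frequency: 3

3


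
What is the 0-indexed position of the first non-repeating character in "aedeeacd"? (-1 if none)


Input: aedeeacd
Character frequencies:
  'a': 2
  'c': 1
  'd': 2
  'e': 3
Scanning left to right for freq == 1:
  Position 0 ('a'): freq=2, skip
  Position 1 ('e'): freq=3, skip
  Position 2 ('d'): freq=2, skip
  Position 3 ('e'): freq=3, skip
  Position 4 ('e'): freq=3, skip
  Position 5 ('a'): freq=2, skip
  Position 6 ('c'): unique! => answer = 6

6


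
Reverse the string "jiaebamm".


Input: jiaebamm
Reading characters right to left:
  Position 7: 'm'
  Position 6: 'm'
  Position 5: 'a'
  Position 4: 'b'
  Position 3: 'e'
  Position 2: 'a'
  Position 1: 'i'
  Position 0: 'j'
Reversed: mmabeaij

mmabeaij


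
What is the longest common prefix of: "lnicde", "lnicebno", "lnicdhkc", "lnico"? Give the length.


Words: lnicde, lnicebno, lnicdhkc, lnico
  Position 0: all 'l' => match
  Position 1: all 'n' => match
  Position 2: all 'i' => match
  Position 3: all 'c' => match
  Position 4: ('d', 'e', 'd', 'o') => mismatch, stop
LCP = "lnic" (length 4)

4


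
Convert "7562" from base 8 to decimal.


Input: "7562" in base 8
Positional expansion:
  Digit '7' (value 7) x 8^3 = 3584
  Digit '5' (value 5) x 8^2 = 320
  Digit '6' (value 6) x 8^1 = 48
  Digit '2' (value 2) x 8^0 = 2
Sum = 3954

3954


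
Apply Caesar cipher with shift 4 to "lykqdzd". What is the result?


Caesar cipher: shift "lykqdzd" by 4
  'l' (pos 11) + 4 = pos 15 = 'p'
  'y' (pos 24) + 4 = pos 2 = 'c'
  'k' (pos 10) + 4 = pos 14 = 'o'
  'q' (pos 16) + 4 = pos 20 = 'u'
  'd' (pos 3) + 4 = pos 7 = 'h'
  'z' (pos 25) + 4 = pos 3 = 'd'
  'd' (pos 3) + 4 = pos 7 = 'h'
Result: pcouhdh

pcouhdh


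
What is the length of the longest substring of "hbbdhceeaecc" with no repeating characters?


Input: "hbbdhceeaecc"
Sliding window (track last position of each char):
  Position 0 ('h'): window [0,0] length 1 -- new best
  Position 1 ('b'): window [0,1] length 2 -- new best
  Position 2 ('b'): repeat (last at 1), move window start to 2
  Position 2 ('b'): window [2,2] length 1
  Position 3 ('d'): window [2,3] length 2
  Position 4 ('h'): window [2,4] length 3 -- new best
  Position 5 ('c'): window [2,5] length 4 -- new best
  Position 6 ('e'): window [2,6] length 5 -- new best
  Position 7 ('e'): repeat (last at 6), move window start to 7
  Position 7 ('e'): window [7,7] length 1
  Position 8 ('a'): window [7,8] length 2
  Position 9 ('e'): repeat (last at 7), move window start to 8
  Position 9 ('e'): window [8,9] length 2
  Position 10 ('c'): window [8,10] length 3
  Position 11 ('c'): repeat (last at 10), move window start to 11
  Position 11 ('c'): window [11,11] length 1
Longest substring with no repeats: "bdhce" with length 5

5


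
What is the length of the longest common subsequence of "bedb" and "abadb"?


LCS of "bedb" and "abadb"
DP table:
           a    b    a    d    b
      0    0    0    0    0    0
  b   0    0    1    1    1    1
  e   0    0    1    1    1    1
  d   0    0    1    1    2    2
  b   0    0    1    1    2    3
LCS length = dp[4][5] = 3

3


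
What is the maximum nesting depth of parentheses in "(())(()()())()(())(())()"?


Input: "(())(()()())()(())(())()"
Tracking depth:
  Position 0 '(': depth becomes 1
  Position 1 '(': depth becomes 2
  Position 2 ')': depth becomes 1
  Position 3 ')': depth becomes 0
  Position 4 '(': depth becomes 1
  Position 5 '(': depth becomes 2
  Position 6 ')': depth becomes 1
  Position 7 '(': depth becomes 2
  Position 8 ')': depth becomes 1
  Position 9 '(': depth becomes 2
  Position 10 ')': depth becomes 1
  Position 11 ')': depth becomes 0
  Position 12 '(': depth becomes 1
  Position 13 ')': depth becomes 0
  Position 14 '(': depth becomes 1
  Position 15 '(': depth becomes 2
  Position 16 ')': depth becomes 1
  Position 17 ')': depth becomes 0
  Position 18 '(': depth becomes 1
  Position 19 '(': depth becomes 2
  Position 20 ')': depth becomes 1
  Position 21 ')': depth becomes 0
  Position 22 '(': depth becomes 1
  Position 23 ')': depth becomes 0
Maximum depth reached: 2

2


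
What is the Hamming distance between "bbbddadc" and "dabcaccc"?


Comparing "bbbddadc" and "dabcaccc" position by position:
  Position 0: 'b' vs 'd' => differ
  Position 1: 'b' vs 'a' => differ
  Position 2: 'b' vs 'b' => same
  Position 3: 'd' vs 'c' => differ
  Position 4: 'd' vs 'a' => differ
  Position 5: 'a' vs 'c' => differ
  Position 6: 'd' vs 'c' => differ
  Position 7: 'c' vs 'c' => same
Total differences (Hamming distance): 6

6


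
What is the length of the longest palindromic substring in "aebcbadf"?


Input: "aebcbadf"
Checking substrings for palindromes:
  [2:5] "bcb" (len 3) => palindrome
Longest palindromic substring: "bcb" with length 3

3


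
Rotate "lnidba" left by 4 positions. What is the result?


Input: "lnidba", rotate left by 4
First 4 characters: "lnid"
Remaining characters: "ba"
Concatenate remaining + first: "ba" + "lnid" = "balnid"

balnid


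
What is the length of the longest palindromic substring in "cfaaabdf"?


Input: "cfaaabdf"
Checking substrings for palindromes:
  [2:5] "aaa" (len 3) => palindrome
  [2:4] "aa" (len 2) => palindrome
  [3:5] "aa" (len 2) => palindrome
Longest palindromic substring: "aaa" with length 3

3


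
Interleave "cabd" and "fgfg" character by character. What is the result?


Interleaving "cabd" and "fgfg":
  Position 0: 'c' from first, 'f' from second => "cf"
  Position 1: 'a' from first, 'g' from second => "ag"
  Position 2: 'b' from first, 'f' from second => "bf"
  Position 3: 'd' from first, 'g' from second => "dg"
Result: cfagbfdg

cfagbfdg


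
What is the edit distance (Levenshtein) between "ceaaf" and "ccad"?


Computing edit distance: "ceaaf" -> "ccad"
DP table:
           c    c    a    d
      0    1    2    3    4
  c   1    0    1    2    3
  e   2    1    1    2    3
  a   3    2    2    1    2
  a   4    3    3    2    2
  f   5    4    4    3    3
Edit distance = dp[5][4] = 3

3


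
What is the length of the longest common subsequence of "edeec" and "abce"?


LCS of "edeec" and "abce"
DP table:
           a    b    c    e
      0    0    0    0    0
  e   0    0    0    0    1
  d   0    0    0    0    1
  e   0    0    0    0    1
  e   0    0    0    0    1
  c   0    0    0    1    1
LCS length = dp[5][4] = 1

1


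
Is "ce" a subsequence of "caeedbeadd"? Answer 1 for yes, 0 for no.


Check if "ce" is a subsequence of "caeedbeadd"
Greedy scan:
  Position 0 ('c'): matches sub[0] = 'c'
  Position 1 ('a'): no match needed
  Position 2 ('e'): matches sub[1] = 'e'
  Position 3 ('e'): no match needed
  Position 4 ('d'): no match needed
  Position 5 ('b'): no match needed
  Position 6 ('e'): no match needed
  Position 7 ('a'): no match needed
  Position 8 ('d'): no match needed
  Position 9 ('d'): no match needed
All 2 characters matched => is a subsequence

1


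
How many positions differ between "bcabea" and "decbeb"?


Comparing "bcabea" and "decbeb" position by position:
  Position 0: 'b' vs 'd' => DIFFER
  Position 1: 'c' vs 'e' => DIFFER
  Position 2: 'a' vs 'c' => DIFFER
  Position 3: 'b' vs 'b' => same
  Position 4: 'e' vs 'e' => same
  Position 5: 'a' vs 'b' => DIFFER
Positions that differ: 4

4


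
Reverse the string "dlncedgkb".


Input: dlncedgkb
Reading characters right to left:
  Position 8: 'b'
  Position 7: 'k'
  Position 6: 'g'
  Position 5: 'd'
  Position 4: 'e'
  Position 3: 'c'
  Position 2: 'n'
  Position 1: 'l'
  Position 0: 'd'
Reversed: bkgdecnld

bkgdecnld


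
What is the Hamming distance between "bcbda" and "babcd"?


Comparing "bcbda" and "babcd" position by position:
  Position 0: 'b' vs 'b' => same
  Position 1: 'c' vs 'a' => differ
  Position 2: 'b' vs 'b' => same
  Position 3: 'd' vs 'c' => differ
  Position 4: 'a' vs 'd' => differ
Total differences (Hamming distance): 3

3


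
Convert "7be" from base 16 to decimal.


Input: "7be" in base 16
Positional expansion:
  Digit '7' (value 7) x 16^2 = 1792
  Digit 'b' (value 11) x 16^1 = 176
  Digit 'e' (value 14) x 16^0 = 14
Sum = 1982

1982


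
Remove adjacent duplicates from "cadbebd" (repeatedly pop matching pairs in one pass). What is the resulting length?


Input: cadbebd
Stack-based adjacent duplicate removal:
  Read 'c': push. Stack: c
  Read 'a': push. Stack: ca
  Read 'd': push. Stack: cad
  Read 'b': push. Stack: cadb
  Read 'e': push. Stack: cadbe
  Read 'b': push. Stack: cadbeb
  Read 'd': push. Stack: cadbebd
Final stack: "cadbebd" (length 7)

7


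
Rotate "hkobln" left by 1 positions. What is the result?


Input: "hkobln", rotate left by 1
First 1 characters: "h"
Remaining characters: "kobln"
Concatenate remaining + first: "kobln" + "h" = "koblnh"

koblnh


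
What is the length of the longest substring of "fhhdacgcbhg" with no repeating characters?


Input: "fhhdacgcbhg"
Sliding window (track last position of each char):
  Position 0 ('f'): window [0,0] length 1 -- new best
  Position 1 ('h'): window [0,1] length 2 -- new best
  Position 2 ('h'): repeat (last at 1), move window start to 2
  Position 2 ('h'): window [2,2] length 1
  Position 3 ('d'): window [2,3] length 2
  Position 4 ('a'): window [2,4] length 3 -- new best
  Position 5 ('c'): window [2,5] length 4 -- new best
  Position 6 ('g'): window [2,6] length 5 -- new best
  Position 7 ('c'): repeat (last at 5), move window start to 6
  Position 7 ('c'): window [6,7] length 2
  Position 8 ('b'): window [6,8] length 3
  Position 9 ('h'): window [6,9] length 4
  Position 10 ('g'): repeat (last at 6), move window start to 7
  Position 10 ('g'): window [7,10] length 4
Longest substring with no repeats: "hdacg" with length 5

5


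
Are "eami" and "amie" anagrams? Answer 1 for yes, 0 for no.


Strings: "eami", "amie"
Sorted first:  aeim
Sorted second: aeim
Sorted forms match => anagrams

1


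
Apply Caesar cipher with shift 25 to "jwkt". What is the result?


Caesar cipher: shift "jwkt" by 25
  'j' (pos 9) + 25 = pos 8 = 'i'
  'w' (pos 22) + 25 = pos 21 = 'v'
  'k' (pos 10) + 25 = pos 9 = 'j'
  't' (pos 19) + 25 = pos 18 = 's'
Result: ivjs

ivjs


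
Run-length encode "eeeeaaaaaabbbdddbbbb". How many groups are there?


Input: eeeeaaaaaabbbdddbbbb
Scanning for consecutive runs:
  Group 1: 'e' x 4 (positions 0-3)
  Group 2: 'a' x 6 (positions 4-9)
  Group 3: 'b' x 3 (positions 10-12)
  Group 4: 'd' x 3 (positions 13-15)
  Group 5: 'b' x 4 (positions 16-19)
Total groups: 5

5


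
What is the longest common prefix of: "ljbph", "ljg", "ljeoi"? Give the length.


Words: ljbph, ljg, ljeoi
  Position 0: all 'l' => match
  Position 1: all 'j' => match
  Position 2: ('b', 'g', 'e') => mismatch, stop
LCP = "lj" (length 2)

2


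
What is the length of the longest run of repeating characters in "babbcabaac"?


Input: "babbcabaac"
Scanning for longest run:
  Position 1 ('a'): new char, reset run to 1
  Position 2 ('b'): new char, reset run to 1
  Position 3 ('b'): continues run of 'b', length=2
  Position 4 ('c'): new char, reset run to 1
  Position 5 ('a'): new char, reset run to 1
  Position 6 ('b'): new char, reset run to 1
  Position 7 ('a'): new char, reset run to 1
  Position 8 ('a'): continues run of 'a', length=2
  Position 9 ('c'): new char, reset run to 1
Longest run: 'b' with length 2

2


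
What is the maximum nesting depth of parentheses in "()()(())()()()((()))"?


Input: "()()(())()()()((()))"
Tracking depth:
  Position 0 '(': depth becomes 1
  Position 1 ')': depth becomes 0
  Position 2 '(': depth becomes 1
  Position 3 ')': depth becomes 0
  Position 4 '(': depth becomes 1
  Position 5 '(': depth becomes 2
  Position 6 ')': depth becomes 1
  Position 7 ')': depth becomes 0
  Position 8 '(': depth becomes 1
  Position 9 ')': depth becomes 0
  Position 10 '(': depth becomes 1
  Position 11 ')': depth becomes 0
  Position 12 '(': depth becomes 1
  Position 13 ')': depth becomes 0
  Position 14 '(': depth becomes 1
  Position 15 '(': depth becomes 2
  Position 16 '(': depth becomes 3
  Position 17 ')': depth becomes 2
  Position 18 ')': depth becomes 1
  Position 19 ')': depth becomes 0
Maximum depth reached: 3

3


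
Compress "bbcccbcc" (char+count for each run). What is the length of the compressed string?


Input: bbcccbcc
Runs:
  'b' x 2 => "b2"
  'c' x 3 => "c3"
  'b' x 1 => "b1"
  'c' x 2 => "c2"
Compressed: "b2c3b1c2"
Compressed length: 8

8


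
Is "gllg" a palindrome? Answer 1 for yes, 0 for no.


Input: gllg
Reversed: gllg
  Compare pos 0 ('g') with pos 3 ('g'): match
  Compare pos 1 ('l') with pos 2 ('l'): match
Result: palindrome

1


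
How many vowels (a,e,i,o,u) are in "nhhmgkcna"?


Input: nhhmgkcna
Checking each character:
  'n' at position 0: consonant
  'h' at position 1: consonant
  'h' at position 2: consonant
  'm' at position 3: consonant
  'g' at position 4: consonant
  'k' at position 5: consonant
  'c' at position 6: consonant
  'n' at position 7: consonant
  'a' at position 8: vowel (running total: 1)
Total vowels: 1

1


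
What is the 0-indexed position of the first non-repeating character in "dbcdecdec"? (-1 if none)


Input: dbcdecdec
Character frequencies:
  'b': 1
  'c': 3
  'd': 3
  'e': 2
Scanning left to right for freq == 1:
  Position 0 ('d'): freq=3, skip
  Position 1 ('b'): unique! => answer = 1

1


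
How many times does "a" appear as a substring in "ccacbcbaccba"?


Searching for "a" in "ccacbcbaccba"
Scanning each position:
  Position 0: "c" => no
  Position 1: "c" => no
  Position 2: "a" => MATCH
  Position 3: "c" => no
  Position 4: "b" => no
  Position 5: "c" => no
  Position 6: "b" => no
  Position 7: "a" => MATCH
  Position 8: "c" => no
  Position 9: "c" => no
  Position 10: "b" => no
  Position 11: "a" => MATCH
Total occurrences: 3

3


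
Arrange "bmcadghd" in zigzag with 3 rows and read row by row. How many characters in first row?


Zigzag "bmcadghd" into 3 rows:
Placing characters:
  'b' => row 0
  'm' => row 1
  'c' => row 2
  'a' => row 1
  'd' => row 0
  'g' => row 1
  'h' => row 2
  'd' => row 1
Rows:
  Row 0: "bd"
  Row 1: "magd"
  Row 2: "ch"
First row length: 2

2


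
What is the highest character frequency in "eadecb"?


Input: eadecb
Character counts:
  'a': 1
  'b': 1
  'c': 1
  'd': 1
  'e': 2
Maximum frequency: 2

2


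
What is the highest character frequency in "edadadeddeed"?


Input: edadadeddeed
Character counts:
  'a': 2
  'd': 6
  'e': 4
Maximum frequency: 6

6


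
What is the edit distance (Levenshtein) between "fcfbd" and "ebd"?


Computing edit distance: "fcfbd" -> "ebd"
DP table:
           e    b    d
      0    1    2    3
  f   1    1    2    3
  c   2    2    2    3
  f   3    3    3    3
  b   4    4    3    4
  d   5    5    4    3
Edit distance = dp[5][3] = 3

3


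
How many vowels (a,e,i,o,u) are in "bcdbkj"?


Input: bcdbkj
Checking each character:
  'b' at position 0: consonant
  'c' at position 1: consonant
  'd' at position 2: consonant
  'b' at position 3: consonant
  'k' at position 4: consonant
  'j' at position 5: consonant
Total vowels: 0

0


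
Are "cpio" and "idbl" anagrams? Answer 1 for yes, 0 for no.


Strings: "cpio", "idbl"
Sorted first:  ciop
Sorted second: bdil
Differ at position 0: 'c' vs 'b' => not anagrams

0


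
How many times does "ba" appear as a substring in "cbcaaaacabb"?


Searching for "ba" in "cbcaaaacabb"
Scanning each position:
  Position 0: "cb" => no
  Position 1: "bc" => no
  Position 2: "ca" => no
  Position 3: "aa" => no
  Position 4: "aa" => no
  Position 5: "aa" => no
  Position 6: "ac" => no
  Position 7: "ca" => no
  Position 8: "ab" => no
  Position 9: "bb" => no
Total occurrences: 0

0


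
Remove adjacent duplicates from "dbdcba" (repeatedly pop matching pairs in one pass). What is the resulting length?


Input: dbdcba
Stack-based adjacent duplicate removal:
  Read 'd': push. Stack: d
  Read 'b': push. Stack: db
  Read 'd': push. Stack: dbd
  Read 'c': push. Stack: dbdc
  Read 'b': push. Stack: dbdcb
  Read 'a': push. Stack: dbdcba
Final stack: "dbdcba" (length 6)

6


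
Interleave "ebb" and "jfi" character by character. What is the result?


Interleaving "ebb" and "jfi":
  Position 0: 'e' from first, 'j' from second => "ej"
  Position 1: 'b' from first, 'f' from second => "bf"
  Position 2: 'b' from first, 'i' from second => "bi"
Result: ejbfbi

ejbfbi


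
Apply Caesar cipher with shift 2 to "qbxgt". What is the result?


Caesar cipher: shift "qbxgt" by 2
  'q' (pos 16) + 2 = pos 18 = 's'
  'b' (pos 1) + 2 = pos 3 = 'd'
  'x' (pos 23) + 2 = pos 25 = 'z'
  'g' (pos 6) + 2 = pos 8 = 'i'
  't' (pos 19) + 2 = pos 21 = 'v'
Result: sdziv

sdziv


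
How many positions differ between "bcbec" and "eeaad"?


Comparing "bcbec" and "eeaad" position by position:
  Position 0: 'b' vs 'e' => DIFFER
  Position 1: 'c' vs 'e' => DIFFER
  Position 2: 'b' vs 'a' => DIFFER
  Position 3: 'e' vs 'a' => DIFFER
  Position 4: 'c' vs 'd' => DIFFER
Positions that differ: 5

5


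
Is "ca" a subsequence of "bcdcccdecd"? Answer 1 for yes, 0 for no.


Check if "ca" is a subsequence of "bcdcccdecd"
Greedy scan:
  Position 0 ('b'): no match needed
  Position 1 ('c'): matches sub[0] = 'c'
  Position 2 ('d'): no match needed
  Position 3 ('c'): no match needed
  Position 4 ('c'): no match needed
  Position 5 ('c'): no match needed
  Position 6 ('d'): no match needed
  Position 7 ('e'): no match needed
  Position 8 ('c'): no match needed
  Position 9 ('d'): no match needed
Only matched 1/2 characters => not a subsequence

0


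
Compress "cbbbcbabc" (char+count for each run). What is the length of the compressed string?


Input: cbbbcbabc
Runs:
  'c' x 1 => "c1"
  'b' x 3 => "b3"
  'c' x 1 => "c1"
  'b' x 1 => "b1"
  'a' x 1 => "a1"
  'b' x 1 => "b1"
  'c' x 1 => "c1"
Compressed: "c1b3c1b1a1b1c1"
Compressed length: 14

14


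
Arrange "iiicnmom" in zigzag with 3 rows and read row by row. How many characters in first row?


Zigzag "iiicnmom" into 3 rows:
Placing characters:
  'i' => row 0
  'i' => row 1
  'i' => row 2
  'c' => row 1
  'n' => row 0
  'm' => row 1
  'o' => row 2
  'm' => row 1
Rows:
  Row 0: "in"
  Row 1: "icmm"
  Row 2: "io"
First row length: 2

2


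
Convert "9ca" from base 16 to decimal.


Input: "9ca" in base 16
Positional expansion:
  Digit '9' (value 9) x 16^2 = 2304
  Digit 'c' (value 12) x 16^1 = 192
  Digit 'a' (value 10) x 16^0 = 10
Sum = 2506

2506


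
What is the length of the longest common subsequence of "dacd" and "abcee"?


LCS of "dacd" and "abcee"
DP table:
           a    b    c    e    e
      0    0    0    0    0    0
  d   0    0    0    0    0    0
  a   0    1    1    1    1    1
  c   0    1    1    2    2    2
  d   0    1    1    2    2    2
LCS length = dp[4][5] = 2

2


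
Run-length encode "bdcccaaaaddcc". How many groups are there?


Input: bdcccaaaaddcc
Scanning for consecutive runs:
  Group 1: 'b' x 1 (positions 0-0)
  Group 2: 'd' x 1 (positions 1-1)
  Group 3: 'c' x 3 (positions 2-4)
  Group 4: 'a' x 4 (positions 5-8)
  Group 5: 'd' x 2 (positions 9-10)
  Group 6: 'c' x 2 (positions 11-12)
Total groups: 6

6


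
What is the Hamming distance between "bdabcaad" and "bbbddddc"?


Comparing "bdabcaad" and "bbbddddc" position by position:
  Position 0: 'b' vs 'b' => same
  Position 1: 'd' vs 'b' => differ
  Position 2: 'a' vs 'b' => differ
  Position 3: 'b' vs 'd' => differ
  Position 4: 'c' vs 'd' => differ
  Position 5: 'a' vs 'd' => differ
  Position 6: 'a' vs 'd' => differ
  Position 7: 'd' vs 'c' => differ
Total differences (Hamming distance): 7

7


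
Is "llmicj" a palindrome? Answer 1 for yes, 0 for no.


Input: llmicj
Reversed: jcimll
  Compare pos 0 ('l') with pos 5 ('j'): MISMATCH
  Compare pos 1 ('l') with pos 4 ('c'): MISMATCH
  Compare pos 2 ('m') with pos 3 ('i'): MISMATCH
Result: not a palindrome

0


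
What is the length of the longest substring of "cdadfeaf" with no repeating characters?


Input: "cdadfeaf"
Sliding window (track last position of each char):
  Position 0 ('c'): window [0,0] length 1 -- new best
  Position 1 ('d'): window [0,1] length 2 -- new best
  Position 2 ('a'): window [0,2] length 3 -- new best
  Position 3 ('d'): repeat (last at 1), move window start to 2
  Position 3 ('d'): window [2,3] length 2
  Position 4 ('f'): window [2,4] length 3
  Position 5 ('e'): window [2,5] length 4 -- new best
  Position 6 ('a'): repeat (last at 2), move window start to 3
  Position 6 ('a'): window [3,6] length 4
  Position 7 ('f'): repeat (last at 4), move window start to 5
  Position 7 ('f'): window [5,7] length 3
Longest substring with no repeats: "adfe" with length 4

4


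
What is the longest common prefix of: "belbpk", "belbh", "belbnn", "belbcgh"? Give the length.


Words: belbpk, belbh, belbnn, belbcgh
  Position 0: all 'b' => match
  Position 1: all 'e' => match
  Position 2: all 'l' => match
  Position 3: all 'b' => match
  Position 4: ('p', 'h', 'n', 'c') => mismatch, stop
LCP = "belb" (length 4)

4


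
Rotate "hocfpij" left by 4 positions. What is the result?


Input: "hocfpij", rotate left by 4
First 4 characters: "hocf"
Remaining characters: "pij"
Concatenate remaining + first: "pij" + "hocf" = "pijhocf"

pijhocf


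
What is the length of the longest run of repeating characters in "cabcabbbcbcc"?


Input: "cabcabbbcbcc"
Scanning for longest run:
  Position 1 ('a'): new char, reset run to 1
  Position 2 ('b'): new char, reset run to 1
  Position 3 ('c'): new char, reset run to 1
  Position 4 ('a'): new char, reset run to 1
  Position 5 ('b'): new char, reset run to 1
  Position 6 ('b'): continues run of 'b', length=2
  Position 7 ('b'): continues run of 'b', length=3
  Position 8 ('c'): new char, reset run to 1
  Position 9 ('b'): new char, reset run to 1
  Position 10 ('c'): new char, reset run to 1
  Position 11 ('c'): continues run of 'c', length=2
Longest run: 'b' with length 3

3


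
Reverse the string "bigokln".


Input: bigokln
Reading characters right to left:
  Position 6: 'n'
  Position 5: 'l'
  Position 4: 'k'
  Position 3: 'o'
  Position 2: 'g'
  Position 1: 'i'
  Position 0: 'b'
Reversed: nlkogib

nlkogib


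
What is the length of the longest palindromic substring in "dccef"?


Input: "dccef"
Checking substrings for palindromes:
  [1:3] "cc" (len 2) => palindrome
Longest palindromic substring: "cc" with length 2

2


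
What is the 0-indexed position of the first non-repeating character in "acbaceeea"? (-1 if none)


Input: acbaceeea
Character frequencies:
  'a': 3
  'b': 1
  'c': 2
  'e': 3
Scanning left to right for freq == 1:
  Position 0 ('a'): freq=3, skip
  Position 1 ('c'): freq=2, skip
  Position 2 ('b'): unique! => answer = 2

2


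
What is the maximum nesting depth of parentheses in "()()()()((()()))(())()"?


Input: "()()()()((()()))(())()"
Tracking depth:
  Position 0 '(': depth becomes 1
  Position 1 ')': depth becomes 0
  Position 2 '(': depth becomes 1
  Position 3 ')': depth becomes 0
  Position 4 '(': depth becomes 1
  Position 5 ')': depth becomes 0
  Position 6 '(': depth becomes 1
  Position 7 ')': depth becomes 0
  Position 8 '(': depth becomes 1
  Position 9 '(': depth becomes 2
  Position 10 '(': depth becomes 3
  Position 11 ')': depth becomes 2
  Position 12 '(': depth becomes 3
  Position 13 ')': depth becomes 2
  Position 14 ')': depth becomes 1
  Position 15 ')': depth becomes 0
  Position 16 '(': depth becomes 1
  Position 17 '(': depth becomes 2
  Position 18 ')': depth becomes 1
  Position 19 ')': depth becomes 0
  Position 20 '(': depth becomes 1
  Position 21 ')': depth becomes 0
Maximum depth reached: 3

3


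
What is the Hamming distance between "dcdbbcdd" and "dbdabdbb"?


Comparing "dcdbbcdd" and "dbdabdbb" position by position:
  Position 0: 'd' vs 'd' => same
  Position 1: 'c' vs 'b' => differ
  Position 2: 'd' vs 'd' => same
  Position 3: 'b' vs 'a' => differ
  Position 4: 'b' vs 'b' => same
  Position 5: 'c' vs 'd' => differ
  Position 6: 'd' vs 'b' => differ
  Position 7: 'd' vs 'b' => differ
Total differences (Hamming distance): 5

5


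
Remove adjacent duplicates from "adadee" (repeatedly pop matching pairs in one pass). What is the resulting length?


Input: adadee
Stack-based adjacent duplicate removal:
  Read 'a': push. Stack: a
  Read 'd': push. Stack: ad
  Read 'a': push. Stack: ada
  Read 'd': push. Stack: adad
  Read 'e': push. Stack: adade
  Read 'e': matches stack top 'e' => pop. Stack: adad
Final stack: "adad" (length 4)

4


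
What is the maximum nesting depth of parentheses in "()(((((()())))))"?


Input: "()(((((()())))))"
Tracking depth:
  Position 0 '(': depth becomes 1
  Position 1 ')': depth becomes 0
  Position 2 '(': depth becomes 1
  Position 3 '(': depth becomes 2
  Position 4 '(': depth becomes 3
  Position 5 '(': depth becomes 4
  Position 6 '(': depth becomes 5
  Position 7 '(': depth becomes 6
  Position 8 ')': depth becomes 5
  Position 9 '(': depth becomes 6
  Position 10 ')': depth becomes 5
  Position 11 ')': depth becomes 4
  Position 12 ')': depth becomes 3
  Position 13 ')': depth becomes 2
  Position 14 ')': depth becomes 1
  Position 15 ')': depth becomes 0
Maximum depth reached: 6

6


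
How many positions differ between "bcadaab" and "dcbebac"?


Comparing "bcadaab" and "dcbebac" position by position:
  Position 0: 'b' vs 'd' => DIFFER
  Position 1: 'c' vs 'c' => same
  Position 2: 'a' vs 'b' => DIFFER
  Position 3: 'd' vs 'e' => DIFFER
  Position 4: 'a' vs 'b' => DIFFER
  Position 5: 'a' vs 'a' => same
  Position 6: 'b' vs 'c' => DIFFER
Positions that differ: 5

5


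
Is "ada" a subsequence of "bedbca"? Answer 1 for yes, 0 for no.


Check if "ada" is a subsequence of "bedbca"
Greedy scan:
  Position 0 ('b'): no match needed
  Position 1 ('e'): no match needed
  Position 2 ('d'): no match needed
  Position 3 ('b'): no match needed
  Position 4 ('c'): no match needed
  Position 5 ('a'): matches sub[0] = 'a'
Only matched 1/3 characters => not a subsequence

0


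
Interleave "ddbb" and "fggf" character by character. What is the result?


Interleaving "ddbb" and "fggf":
  Position 0: 'd' from first, 'f' from second => "df"
  Position 1: 'd' from first, 'g' from second => "dg"
  Position 2: 'b' from first, 'g' from second => "bg"
  Position 3: 'b' from first, 'f' from second => "bf"
Result: dfdgbgbf

dfdgbgbf


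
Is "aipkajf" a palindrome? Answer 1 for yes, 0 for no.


Input: aipkajf
Reversed: fjakpia
  Compare pos 0 ('a') with pos 6 ('f'): MISMATCH
  Compare pos 1 ('i') with pos 5 ('j'): MISMATCH
  Compare pos 2 ('p') with pos 4 ('a'): MISMATCH
Result: not a palindrome

0


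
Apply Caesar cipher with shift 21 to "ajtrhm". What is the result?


Caesar cipher: shift "ajtrhm" by 21
  'a' (pos 0) + 21 = pos 21 = 'v'
  'j' (pos 9) + 21 = pos 4 = 'e'
  't' (pos 19) + 21 = pos 14 = 'o'
  'r' (pos 17) + 21 = pos 12 = 'm'
  'h' (pos 7) + 21 = pos 2 = 'c'
  'm' (pos 12) + 21 = pos 7 = 'h'
Result: veomch

veomch
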